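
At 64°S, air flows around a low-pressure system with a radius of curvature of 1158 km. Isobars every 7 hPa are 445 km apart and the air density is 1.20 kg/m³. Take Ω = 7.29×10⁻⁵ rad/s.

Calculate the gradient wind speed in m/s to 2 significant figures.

9.4 m/s

Coriolis parameter at 64°S:
f = 2Ω sin φ = 2 × 7.29×10⁻⁵ × sin 64° = 1.31×10⁻⁴ s⁻¹
Pressure gradient: |∂P/∂n| = 700 Pa / 445000 m = 1.57×10⁻³ Pa/m
Geostrophic speed: V_g = |∂P/∂n|/(fρ) = 1.57×10⁻³/(1.31×10⁻⁴ × 1.20) = 10.0 m/s
Around a low, centrifugal force acts outward with Coriolis, so pressure-gradient force balances both:
(1/ρ)|∂P/∂n| = fV + V²/R  →  V² + fR·V − fR·V_g = 0
With fR = 1.31×10⁻⁴ × 1158×10³ m = 152 m/s:
V = [−fR + √((fR)² + 4 fR V_g)]/2 = [−152 + √(152² + 4×152×10)]/2 = 9.42 m/s
Subgeostrophic (V < V_g = 10 m/s), as expected around a low.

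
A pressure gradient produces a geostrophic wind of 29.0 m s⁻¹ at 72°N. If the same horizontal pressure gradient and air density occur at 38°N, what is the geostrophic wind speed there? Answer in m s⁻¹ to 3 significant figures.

With the same pressure gradient and density, V_g ∝ 1/f ∝ 1/sin φ.
V₂ = V₁ · sin φ₁ / sin φ₂ = 29.0 × sin 72° / sin 38°
V₂ = 29.0 × 0.9511/0.6157 = 44.8 m s⁻¹

44.8 m s⁻¹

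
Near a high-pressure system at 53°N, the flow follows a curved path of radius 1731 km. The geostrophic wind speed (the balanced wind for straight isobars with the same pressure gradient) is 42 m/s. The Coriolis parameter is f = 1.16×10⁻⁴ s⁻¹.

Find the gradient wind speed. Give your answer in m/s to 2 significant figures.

60 m/s

Around a high, pressure-gradient force acts outward with centrifugal, so Coriolis balances both:
fV = (1/ρ)|∂P/∂n| + V²/R  →  V² − fR·V + fR·V_g = 0
With fR = 1.16×10⁻⁴ × 1731×10³ m = 201 m/s:
V = [fR − √((fR)² − 4 fR V_g)]/2 = [201 − √(201² − 4×201×42)]/2 = 59.8 m/s
Supergeostrophic (V > V_g = 42 m/s), as expected around a high.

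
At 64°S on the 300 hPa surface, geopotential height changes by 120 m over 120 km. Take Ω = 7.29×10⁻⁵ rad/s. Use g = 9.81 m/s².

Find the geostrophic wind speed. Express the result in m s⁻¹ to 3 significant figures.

74.9 m s⁻¹

Coriolis parameter at 64°S:
f = 2Ω sin φ = 2 × 7.29×10⁻⁵ × sin 64° = 1.31×10⁻⁴ s⁻¹
Height gradient: |∂Z/∂n| = 120 m / 120000 m = 1.00×10⁻³
On a pressure surface, geostrophic balance gives V_g = (g/f)|∂Z/∂n|:
V_g = 9.81 × 1.00×10⁻³ / 1.31×10⁻⁴ = 74.9 m/s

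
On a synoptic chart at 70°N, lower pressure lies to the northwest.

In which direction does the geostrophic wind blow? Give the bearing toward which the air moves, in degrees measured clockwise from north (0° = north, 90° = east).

The pressure-gradient force points toward the northwest (bearing 315°).
Geostrophic balance: in the Northern Hemisphere the Coriolis force deflects motion to the right, so the geostrophic wind blows 90° to the right of the pressure-gradient force (low pressure on the left).
Rotating 315° by 90° clockwise gives 045° — the wind blows toward the northeast.

045°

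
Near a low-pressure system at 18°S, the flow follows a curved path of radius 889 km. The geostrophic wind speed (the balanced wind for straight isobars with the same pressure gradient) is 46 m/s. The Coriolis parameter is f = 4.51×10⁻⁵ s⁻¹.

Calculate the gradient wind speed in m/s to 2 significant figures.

27 m/s

Around a low, centrifugal force acts outward with Coriolis, so pressure-gradient force balances both:
(1/ρ)|∂P/∂n| = fV + V²/R  →  V² + fR·V − fR·V_g = 0
With fR = 4.51×10⁻⁵ × 889×10³ m = 40.1 m/s:
V = [−fR + √((fR)² + 4 fR V_g)]/2 = [−40.1 + √(40.1² + 4×40.1×46)]/2 = 27.3 m/s
Subgeostrophic (V < V_g = 46 m/s), as expected around a low.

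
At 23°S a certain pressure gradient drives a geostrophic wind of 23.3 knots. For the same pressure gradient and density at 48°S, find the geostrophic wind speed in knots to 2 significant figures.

With the same pressure gradient and density, V_g ∝ 1/f ∝ 1/sin φ.
V₂ = V₁ · sin φ₁ / sin φ₂ = 23.3 × sin 23° / sin 48°
V₂ = 23.3 × 0.3907/0.7431 = 12 knots

12 knots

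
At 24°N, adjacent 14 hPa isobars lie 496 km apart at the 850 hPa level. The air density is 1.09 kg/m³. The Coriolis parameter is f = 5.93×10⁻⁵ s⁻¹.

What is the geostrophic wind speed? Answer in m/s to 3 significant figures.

Pressure gradient: |∂P/∂n| = 1400 Pa / 496000 m = 2.82×10⁻³ Pa/m
Geostrophic balance (pressure-gradient force = Coriolis force):
V_g = (1/(fρ)) |∂P/∂n| = 2.82×10⁻³ / (5.93×10⁻⁵ × 1.09) = 43.7 m/s

43.7 m/s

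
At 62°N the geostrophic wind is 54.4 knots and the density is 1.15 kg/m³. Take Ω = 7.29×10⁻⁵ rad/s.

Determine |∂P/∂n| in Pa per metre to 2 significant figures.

Coriolis parameter at 62°N:
f = 2Ω sin φ = 2 × 7.29×10⁻⁵ × sin 62° = 1.29×10⁻⁴ s⁻¹
Wind speed in SI: 54.4 knots = 28.0 m/s
Geostrophic balance rearranged: |∂P/∂n| = f ρ V_g
|∂P/∂n| = 1.29×10⁻⁴ × 1.15 × 28.0 = 4.14×10⁻³ Pa/m

4.1×10⁻³ Pa/m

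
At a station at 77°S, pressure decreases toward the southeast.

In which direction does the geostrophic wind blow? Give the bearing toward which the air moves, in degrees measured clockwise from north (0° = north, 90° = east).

The pressure-gradient force points toward the southeast (bearing 135°).
Geostrophic balance: in the Southern Hemisphere the Coriolis force deflects motion to the left, so the geostrophic wind blows 90° to the left of the pressure-gradient force (low pressure on the right).
Rotating 135° by 90° counterclockwise gives 045° — the wind blows toward the northeast.

045°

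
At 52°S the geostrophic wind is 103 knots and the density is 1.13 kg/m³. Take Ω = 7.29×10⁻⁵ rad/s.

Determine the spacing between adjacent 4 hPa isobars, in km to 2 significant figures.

Coriolis parameter at 52°S:
f = 2Ω sin φ = 2 × 7.29×10⁻⁵ × sin 52° = 1.15×10⁻⁴ s⁻¹
Wind speed in SI: 103 knots = 53.0 m/s
Geostrophic balance rearranged: |∂P/∂n| = f ρ V_g
|∂P/∂n| = 1.15×10⁻⁴ × 1.13 × 53.0 = 6.88×10⁻³ Pa/m
Isobar spacing: Δn = ΔP/|∂P/∂n| = 400 Pa / 6.88×10⁻³ Pa/m = 58146 m ≈ 58 km

58 km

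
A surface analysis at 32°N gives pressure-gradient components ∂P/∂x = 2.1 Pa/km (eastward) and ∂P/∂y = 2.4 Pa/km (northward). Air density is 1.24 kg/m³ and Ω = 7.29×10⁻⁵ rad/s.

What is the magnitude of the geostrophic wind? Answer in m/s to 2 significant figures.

33 m/s

Coriolis parameter at 32°N:
f = 2Ω sin φ = 2 × 7.29×10⁻⁵ × sin 32° = 7.73×10⁻⁵ s⁻¹
Component geostrophic relations (x east, y north):
u_g = −(1/(fρ)) ∂P/∂y,  v_g = (1/(fρ)) ∂P/∂x
u_g = −(2.4×10⁻³)/(7.73×10⁻⁵ × 1.24) = −25.1 m/s;  v_g = (2.1×10⁻³)/(7.73×10⁻⁵ × 1.24) = 21.9 m/s
|V_g| = √(u_g² + v_g²) = 33.3 m/s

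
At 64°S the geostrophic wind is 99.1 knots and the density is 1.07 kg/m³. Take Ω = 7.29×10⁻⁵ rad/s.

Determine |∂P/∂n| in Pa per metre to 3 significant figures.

Coriolis parameter at 64°S:
f = 2Ω sin φ = 2 × 7.29×10⁻⁵ × sin 64° = 1.31×10⁻⁴ s⁻¹
Wind speed in SI: 99.1 knots = 51.0 m/s
Geostrophic balance rearranged: |∂P/∂n| = f ρ V_g
|∂P/∂n| = 1.31×10⁻⁴ × 1.07 × 51.0 = 7.15×10⁻³ Pa/m

7.15×10⁻³ Pa/m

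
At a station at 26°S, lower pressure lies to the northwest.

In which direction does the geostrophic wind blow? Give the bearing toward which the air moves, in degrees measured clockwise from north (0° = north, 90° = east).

The pressure-gradient force points toward the northwest (bearing 315°).
Geostrophic balance: in the Southern Hemisphere the Coriolis force deflects motion to the left, so the geostrophic wind blows 90° to the left of the pressure-gradient force (low pressure on the right).
Rotating 315° by 90° counterclockwise gives 225° — the wind blows toward the southwest.

225°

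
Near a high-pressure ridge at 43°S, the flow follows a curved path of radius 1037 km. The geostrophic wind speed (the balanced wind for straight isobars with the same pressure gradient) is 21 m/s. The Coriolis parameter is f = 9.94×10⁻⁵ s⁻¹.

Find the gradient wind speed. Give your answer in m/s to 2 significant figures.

Around a high, pressure-gradient force acts outward with centrifugal, so Coriolis balances both:
fV = (1/ρ)|∂P/∂n| + V²/R  →  V² − fR·V + fR·V_g = 0
With fR = 9.94×10⁻⁵ × 1037×10³ m = 103 m/s:
V = [fR − √((fR)² − 4 fR V_g)]/2 = [103 − √(103² − 4×103×21)]/2 = 29.4 m/s
Supergeostrophic (V > V_g = 21 m/s), as expected around a high.

29 m/s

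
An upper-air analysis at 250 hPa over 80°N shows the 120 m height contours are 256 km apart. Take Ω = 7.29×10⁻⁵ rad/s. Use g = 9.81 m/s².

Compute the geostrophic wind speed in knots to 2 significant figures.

62 knots

Coriolis parameter at 80°N:
f = 2Ω sin φ = 2 × 7.29×10⁻⁵ × sin 80° = 1.44×10⁻⁴ s⁻¹
Height gradient: |∂Z/∂n| = 120 m / 256000 m = 4.69×10⁻⁴
On a pressure surface, geostrophic balance gives V_g = (g/f)|∂Z/∂n|:
V_g = 9.81 × 4.69×10⁻⁴ / 1.44×10⁻⁴ = 32.0 m/s
Converting: 32.0 m/s × 1.944 = 62 knots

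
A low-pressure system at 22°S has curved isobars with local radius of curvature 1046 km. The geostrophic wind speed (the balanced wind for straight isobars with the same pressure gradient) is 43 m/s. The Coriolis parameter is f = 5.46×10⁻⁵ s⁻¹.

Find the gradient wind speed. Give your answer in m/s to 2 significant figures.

Around a low, centrifugal force acts outward with Coriolis, so pressure-gradient force balances both:
(1/ρ)|∂P/∂n| = fV + V²/R  →  V² + fR·V − fR·V_g = 0
With fR = 5.46×10⁻⁵ × 1046×10³ m = 57.1 m/s:
V = [−fR + √((fR)² + 4 fR V_g)]/2 = [−57.1 + √(57.1² + 4×57.1×43)]/2 = 28.6 m/s
Subgeostrophic (V < V_g = 43 m/s), as expected around a low.

29 m/s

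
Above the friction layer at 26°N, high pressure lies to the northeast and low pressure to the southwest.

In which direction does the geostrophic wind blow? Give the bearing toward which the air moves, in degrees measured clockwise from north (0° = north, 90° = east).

315°

The pressure-gradient force points toward the southwest (bearing 225°).
Geostrophic balance: in the Northern Hemisphere the Coriolis force deflects motion to the right, so the geostrophic wind blows 90° to the right of the pressure-gradient force (low pressure on the left).
Rotating 225° by 90° clockwise gives 315° — the wind blows toward the northwest.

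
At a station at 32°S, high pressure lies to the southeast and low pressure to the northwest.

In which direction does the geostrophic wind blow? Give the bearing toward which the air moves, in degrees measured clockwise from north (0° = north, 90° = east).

The pressure-gradient force points toward the northwest (bearing 315°).
Geostrophic balance: in the Southern Hemisphere the Coriolis force deflects motion to the left, so the geostrophic wind blows 90° to the left of the pressure-gradient force (low pressure on the right).
Rotating 315° by 90° counterclockwise gives 225° — the wind blows toward the southwest.

225°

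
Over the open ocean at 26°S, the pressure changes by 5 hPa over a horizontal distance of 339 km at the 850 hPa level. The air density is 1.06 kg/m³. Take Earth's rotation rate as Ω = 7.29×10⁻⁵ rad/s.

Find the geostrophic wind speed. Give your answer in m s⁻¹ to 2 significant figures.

22 m s⁻¹

Coriolis parameter at 26°S:
f = 2Ω sin φ = 2 × 7.29×10⁻⁵ × sin 26° = 6.39×10⁻⁵ s⁻¹
Pressure gradient: |∂P/∂n| = 500 Pa / 339000 m = 1.47×10⁻³ Pa/m
Geostrophic balance (pressure-gradient force = Coriolis force):
V_g = (1/(fρ)) |∂P/∂n| = 1.47×10⁻³ / (6.39×10⁻⁵ × 1.06) = 21.8 m/s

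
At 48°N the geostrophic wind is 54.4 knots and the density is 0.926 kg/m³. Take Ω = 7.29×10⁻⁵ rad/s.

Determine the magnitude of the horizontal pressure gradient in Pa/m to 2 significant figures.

2.8×10⁻³ Pa/m

Coriolis parameter at 48°N:
f = 2Ω sin φ = 2 × 7.29×10⁻⁵ × sin 48° = 1.08×10⁻⁴ s⁻¹
Wind speed in SI: 54.4 knots = 28.0 m/s
Geostrophic balance rearranged: |∂P/∂n| = f ρ V_g
|∂P/∂n| = 1.08×10⁻⁴ × 0.926 × 28.0 = 2.81×10⁻³ Pa/m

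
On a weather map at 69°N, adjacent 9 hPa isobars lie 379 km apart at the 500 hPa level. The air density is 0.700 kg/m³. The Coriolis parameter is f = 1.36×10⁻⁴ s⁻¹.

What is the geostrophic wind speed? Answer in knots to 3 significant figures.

48.5 knots

Pressure gradient: |∂P/∂n| = 900 Pa / 379000 m = 2.37×10⁻³ Pa/m
Geostrophic balance (pressure-gradient force = Coriolis force):
V_g = (1/(fρ)) |∂P/∂n| = 2.37×10⁻³ / (1.36×10⁻⁴ × 0.700) = 24.9 m/s
Converting: 24.9 m/s × 1.944 = 48.5 knots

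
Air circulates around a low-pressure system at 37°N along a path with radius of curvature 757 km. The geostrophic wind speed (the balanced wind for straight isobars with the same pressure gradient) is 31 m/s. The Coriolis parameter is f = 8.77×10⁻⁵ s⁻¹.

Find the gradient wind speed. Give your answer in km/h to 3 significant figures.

82.9 km/h

Around a low, centrifugal force acts outward with Coriolis, so pressure-gradient force balances both:
(1/ρ)|∂P/∂n| = fV + V²/R  →  V² + fR·V − fR·V_g = 0
With fR = 8.77×10⁻⁵ × 757×10³ m = 66.4 m/s:
V = [−fR + √((fR)² + 4 fR V_g)]/2 = [−66.4 + √(66.4² + 4×66.4×31)]/2 = 23 m/s
Subgeostrophic (V < V_g = 31 m/s), as expected around a low.
Converting: 23 m/s × 3.6 = 82.9 km/h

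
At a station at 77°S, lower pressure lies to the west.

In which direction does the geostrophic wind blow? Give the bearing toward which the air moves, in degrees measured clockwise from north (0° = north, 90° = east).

180°

The pressure-gradient force points toward the west (bearing 270°).
Geostrophic balance: in the Southern Hemisphere the Coriolis force deflects motion to the left, so the geostrophic wind blows 90° to the left of the pressure-gradient force (low pressure on the right).
Rotating 270° by 90° counterclockwise gives 180° — the wind blows toward the south.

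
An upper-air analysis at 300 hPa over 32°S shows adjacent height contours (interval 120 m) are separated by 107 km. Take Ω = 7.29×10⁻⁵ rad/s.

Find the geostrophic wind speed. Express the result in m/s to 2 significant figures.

140 m/s

Coriolis parameter at 32°S:
f = 2Ω sin φ = 2 × 7.29×10⁻⁵ × sin 32° = 7.73×10⁻⁵ s⁻¹
Height gradient: |∂Z/∂n| = 120 m / 107000 m = 1.12×10⁻³
On a pressure surface, geostrophic balance gives V_g = (g/f)|∂Z/∂n|:
V_g = 9.81 × 1.12×10⁻³ / 7.73×10⁻⁵ = 142 m/s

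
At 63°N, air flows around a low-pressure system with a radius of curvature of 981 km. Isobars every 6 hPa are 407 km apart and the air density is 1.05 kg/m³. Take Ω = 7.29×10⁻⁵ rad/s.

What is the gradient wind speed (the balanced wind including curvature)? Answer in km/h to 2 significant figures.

36 km/h

Coriolis parameter at 63°N:
f = 2Ω sin φ = 2 × 7.29×10⁻⁵ × sin 63° = 1.30×10⁻⁴ s⁻¹
Pressure gradient: |∂P/∂n| = 600 Pa / 407000 m = 1.47×10⁻³ Pa/m
Geostrophic speed: V_g = |∂P/∂n|/(fρ) = 1.47×10⁻³/(1.30×10⁻⁴ × 1.05) = 10.8 m/s
Around a low, centrifugal force acts outward with Coriolis, so pressure-gradient force balances both:
(1/ρ)|∂P/∂n| = fV + V²/R  →  V² + fR·V − fR·V_g = 0
With fR = 1.30×10⁻⁴ × 981×10³ m = 127 m/s:
V = [−fR + √((fR)² + 4 fR V_g)]/2 = [−127 + √(127² + 4×127×10.8)]/2 = 10 m/s
Subgeostrophic (V < V_g = 10.8 m/s), as expected around a low.
Converting: 10 m/s × 3.6 = 36 km/h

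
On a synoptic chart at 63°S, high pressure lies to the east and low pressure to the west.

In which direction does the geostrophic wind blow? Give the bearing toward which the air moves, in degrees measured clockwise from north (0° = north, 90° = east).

The pressure-gradient force points toward the west (bearing 270°).
Geostrophic balance: in the Southern Hemisphere the Coriolis force deflects motion to the left, so the geostrophic wind blows 90° to the left of the pressure-gradient force (low pressure on the right).
Rotating 270° by 90° counterclockwise gives 180° — the wind blows toward the south.

180°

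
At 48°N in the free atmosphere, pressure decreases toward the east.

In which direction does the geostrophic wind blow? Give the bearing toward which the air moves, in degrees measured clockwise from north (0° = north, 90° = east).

The pressure-gradient force points toward the east (bearing 090°).
Geostrophic balance: in the Northern Hemisphere the Coriolis force deflects motion to the right, so the geostrophic wind blows 90° to the right of the pressure-gradient force (low pressure on the left).
Rotating 090° by 90° clockwise gives 180° — the wind blows toward the south.

180°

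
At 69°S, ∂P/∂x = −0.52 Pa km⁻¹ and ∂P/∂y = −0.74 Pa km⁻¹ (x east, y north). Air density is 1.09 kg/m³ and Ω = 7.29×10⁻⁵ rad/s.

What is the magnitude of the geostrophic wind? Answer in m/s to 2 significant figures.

Coriolis parameter at 69°S:
f = 2Ω sin φ = 2 × 7.29×10⁻⁵ × sin 69° = 1.36×10⁻⁴ s⁻¹
In the Southern Hemisphere f is negative: f = −1.36×10⁻⁴ s⁻¹.
Component geostrophic relations (x east, y north):
u_g = −(1/(fρ)) ∂P/∂y,  v_g = (1/(fρ)) ∂P/∂x
u_g = −(−0.74×10⁻³)/(−1.36×10⁻⁴ × 1.09) = −4.99 m/s;  v_g = (−0.52×10⁻³)/(−1.36×10⁻⁴ × 1.09) = 3.50 m/s
|V_g| = √(u_g² + v_g²) = 6.10 m/s

6.1 m/s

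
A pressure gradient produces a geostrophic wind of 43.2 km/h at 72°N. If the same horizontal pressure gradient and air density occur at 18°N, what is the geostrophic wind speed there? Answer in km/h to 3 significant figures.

With the same pressure gradient and density, V_g ∝ 1/f ∝ 1/sin φ.
V₂ = V₁ · sin φ₁ / sin φ₂ = 43.2 × sin 72° / sin 18°
V₂ = 43.2 × 0.9511/0.3090 = 133 km/h

133 km/h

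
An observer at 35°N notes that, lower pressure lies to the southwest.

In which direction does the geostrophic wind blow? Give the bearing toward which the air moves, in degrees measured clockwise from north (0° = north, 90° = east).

The pressure-gradient force points toward the southwest (bearing 225°).
Geostrophic balance: in the Northern Hemisphere the Coriolis force deflects motion to the right, so the geostrophic wind blows 90° to the right of the pressure-gradient force (low pressure on the left).
Rotating 225° by 90° clockwise gives 315° — the wind blows toward the northwest.

315°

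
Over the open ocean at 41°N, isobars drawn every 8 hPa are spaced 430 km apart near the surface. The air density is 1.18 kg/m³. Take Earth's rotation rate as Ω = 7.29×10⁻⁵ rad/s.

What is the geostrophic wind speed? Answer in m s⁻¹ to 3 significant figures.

16.5 m s⁻¹

Coriolis parameter at 41°N:
f = 2Ω sin φ = 2 × 7.29×10⁻⁵ × sin 41° = 9.57×10⁻⁵ s⁻¹
Pressure gradient: |∂P/∂n| = 800 Pa / 430000 m = 1.86×10⁻³ Pa/m
Geostrophic balance (pressure-gradient force = Coriolis force):
V_g = (1/(fρ)) |∂P/∂n| = 1.86×10⁻³ / (9.57×10⁻⁵ × 1.18) = 16.5 m/s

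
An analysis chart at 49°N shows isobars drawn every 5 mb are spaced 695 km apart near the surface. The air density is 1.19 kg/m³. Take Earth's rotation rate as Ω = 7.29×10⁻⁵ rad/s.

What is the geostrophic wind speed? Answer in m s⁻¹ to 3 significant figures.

Coriolis parameter at 49°N:
f = 2Ω sin φ = 2 × 7.29×10⁻⁵ × sin 49° = 1.10×10⁻⁴ s⁻¹
Pressure gradient: |∂P/∂n| = 500 Pa / 695000 m = 7.19×10⁻⁴ Pa/m
Geostrophic balance (pressure-gradient force = Coriolis force):
V_g = (1/(fρ)) |∂P/∂n| = 7.19×10⁻⁴ / (1.10×10⁻⁴ × 1.19) = 5.49 m/s

5.49 m s⁻¹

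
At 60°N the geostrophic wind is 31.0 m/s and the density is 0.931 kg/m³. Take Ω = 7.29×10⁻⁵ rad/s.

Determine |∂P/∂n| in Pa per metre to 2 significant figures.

Coriolis parameter at 60°N:
f = 2Ω sin φ = 2 × 7.29×10⁻⁵ × sin 60° = 1.26×10⁻⁴ s⁻¹
Geostrophic balance rearranged: |∂P/∂n| = f ρ V_g
|∂P/∂n| = 1.26×10⁻⁴ × 0.931 × 31.0 = 3.64×10⁻³ Pa/m

3.6×10⁻³ Pa/m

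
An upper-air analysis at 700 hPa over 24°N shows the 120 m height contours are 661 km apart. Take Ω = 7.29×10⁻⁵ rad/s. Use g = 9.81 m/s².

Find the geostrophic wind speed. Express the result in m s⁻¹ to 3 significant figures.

Coriolis parameter at 24°N:
f = 2Ω sin φ = 2 × 7.29×10⁻⁵ × sin 24° = 5.93×10⁻⁵ s⁻¹
Height gradient: |∂Z/∂n| = 120 m / 661000 m = 1.82×10⁻⁴
On a pressure surface, geostrophic balance gives V_g = (g/f)|∂Z/∂n|:
V_g = 9.81 × 1.82×10⁻⁴ / 5.93×10⁻⁵ = 30.0 m/s

30.0 m s⁻¹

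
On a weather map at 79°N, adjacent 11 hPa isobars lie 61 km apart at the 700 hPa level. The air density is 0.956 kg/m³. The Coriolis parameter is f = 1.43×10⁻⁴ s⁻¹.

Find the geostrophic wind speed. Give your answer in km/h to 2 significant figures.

470 km/h

Pressure gradient: |∂P/∂n| = 1100 Pa / 61000 m = 1.80×10⁻² Pa/m
Geostrophic balance (pressure-gradient force = Coriolis force):
V_g = (1/(fρ)) |∂P/∂n| = 1.80×10⁻² / (1.43×10⁻⁴ × 0.956) = 132 m/s
Converting: 132 m/s × 3.6 = 470 km/h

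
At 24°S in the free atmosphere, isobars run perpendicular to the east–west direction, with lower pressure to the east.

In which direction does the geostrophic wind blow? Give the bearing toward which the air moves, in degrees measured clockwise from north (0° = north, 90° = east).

The pressure-gradient force points toward the east (bearing 090°).
Geostrophic balance: in the Southern Hemisphere the Coriolis force deflects motion to the left, so the geostrophic wind blows 90° to the left of the pressure-gradient force (low pressure on the right).
Rotating 090° by 90° counterclockwise gives 000° — the wind blows toward the north.

000°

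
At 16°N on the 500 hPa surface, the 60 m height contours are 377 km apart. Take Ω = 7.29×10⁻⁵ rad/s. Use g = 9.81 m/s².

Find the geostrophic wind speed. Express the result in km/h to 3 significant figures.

Coriolis parameter at 16°N:
f = 2Ω sin φ = 2 × 7.29×10⁻⁵ × sin 16° = 4.02×10⁻⁵ s⁻¹
Height gradient: |∂Z/∂n| = 60 m / 377000 m = 1.59×10⁻⁴
On a pressure surface, geostrophic balance gives V_g = (g/f)|∂Z/∂n|:
V_g = 9.81 × 1.59×10⁻⁴ / 4.02×10⁻⁵ = 38.8 m/s
Converting: 38.8 m/s × 3.6 = 140 km/h

140 km/h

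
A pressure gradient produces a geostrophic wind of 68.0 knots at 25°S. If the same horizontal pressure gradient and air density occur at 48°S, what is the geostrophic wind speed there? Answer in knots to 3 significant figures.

38.7 knots

With the same pressure gradient and density, V_g ∝ 1/f ∝ 1/sin φ.
V₂ = V₁ · sin φ₁ / sin φ₂ = 68.0 × sin 25° / sin 48°
V₂ = 68.0 × 0.4226/0.7431 = 38.7 knots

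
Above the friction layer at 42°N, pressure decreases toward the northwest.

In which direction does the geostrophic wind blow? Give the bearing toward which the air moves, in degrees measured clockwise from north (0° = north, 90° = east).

The pressure-gradient force points toward the northwest (bearing 315°).
Geostrophic balance: in the Northern Hemisphere the Coriolis force deflects motion to the right, so the geostrophic wind blows 90° to the right of the pressure-gradient force (low pressure on the left).
Rotating 315° by 90° clockwise gives 045° — the wind blows toward the northeast.

045°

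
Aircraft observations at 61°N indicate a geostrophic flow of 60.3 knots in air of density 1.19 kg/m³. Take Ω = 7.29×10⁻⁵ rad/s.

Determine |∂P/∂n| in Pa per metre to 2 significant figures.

4.7×10⁻³ Pa/m

Coriolis parameter at 61°N:
f = 2Ω sin φ = 2 × 7.29×10⁻⁵ × sin 61° = 1.28×10⁻⁴ s⁻¹
Wind speed in SI: 60.3 knots = 31.0 m/s
Geostrophic balance rearranged: |∂P/∂n| = f ρ V_g
|∂P/∂n| = 1.28×10⁻⁴ × 1.19 × 31.0 = 4.71×10⁻³ Pa/m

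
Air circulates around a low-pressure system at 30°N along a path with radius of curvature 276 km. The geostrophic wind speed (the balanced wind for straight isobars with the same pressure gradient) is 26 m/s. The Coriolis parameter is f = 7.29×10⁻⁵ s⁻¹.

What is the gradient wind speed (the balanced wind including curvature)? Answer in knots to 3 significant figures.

Around a low, centrifugal force acts outward with Coriolis, so pressure-gradient force balances both:
(1/ρ)|∂P/∂n| = fV + V²/R  →  V² + fR·V − fR·V_g = 0
With fR = 7.29×10⁻⁵ × 276×10³ m = 20.1 m/s:
V = [−fR + √((fR)² + 4 fR V_g)]/2 = [−20.1 + √(20.1² + 4×20.1×26)]/2 = 14.9 m/s
Subgeostrophic (V < V_g = 26 m/s), as expected around a low.
Converting: 14.9 m/s × 1.944 = 29.0 knots

29.0 knots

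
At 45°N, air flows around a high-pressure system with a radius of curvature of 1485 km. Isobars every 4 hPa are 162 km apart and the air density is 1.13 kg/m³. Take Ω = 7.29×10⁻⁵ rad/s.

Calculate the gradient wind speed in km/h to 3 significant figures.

91.5 km/h

Coriolis parameter at 45°N:
f = 2Ω sin φ = 2 × 7.29×10⁻⁵ × sin 45° = 1.03×10⁻⁴ s⁻¹
Pressure gradient: |∂P/∂n| = 400 Pa / 162000 m = 2.47×10⁻³ Pa/m
Geostrophic speed: V_g = |∂P/∂n|/(fρ) = 2.47×10⁻³/(1.03×10⁻⁴ × 1.13) = 21.2 m/s
Around a high, pressure-gradient force acts outward with centrifugal, so Coriolis balances both:
fV = (1/ρ)|∂P/∂n| + V²/R  →  V² − fR·V + fR·V_g = 0
With fR = 1.03×10⁻⁴ × 1485×10³ m = 153 m/s:
V = [fR − √((fR)² − 4 fR V_g)]/2 = [153 − √(153² − 4×153×21.2)]/2 = 25.4 m/s
Supergeostrophic (V > V_g = 21.2 m/s), as expected around a high.
Converting: 25.4 m/s × 3.6 = 91.5 km/h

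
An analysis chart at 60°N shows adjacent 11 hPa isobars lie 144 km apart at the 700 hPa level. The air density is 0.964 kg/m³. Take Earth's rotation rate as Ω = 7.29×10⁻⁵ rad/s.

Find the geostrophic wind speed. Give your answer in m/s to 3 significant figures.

Coriolis parameter at 60°N:
f = 2Ω sin φ = 2 × 7.29×10⁻⁵ × sin 60° = 1.26×10⁻⁴ s⁻¹
Pressure gradient: |∂P/∂n| = 1100 Pa / 144000 m = 7.64×10⁻³ Pa/m
Geostrophic balance (pressure-gradient force = Coriolis force):
V_g = (1/(fρ)) |∂P/∂n| = 7.64×10⁻³ / (1.26×10⁻⁴ × 0.964) = 62.8 m/s

62.8 m/s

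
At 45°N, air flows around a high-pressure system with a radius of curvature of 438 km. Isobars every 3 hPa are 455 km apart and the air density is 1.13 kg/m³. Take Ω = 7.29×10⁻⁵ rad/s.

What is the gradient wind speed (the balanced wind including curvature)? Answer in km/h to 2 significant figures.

24 km/h

Coriolis parameter at 45°N:
f = 2Ω sin φ = 2 × 7.29×10⁻⁵ × sin 45° = 1.03×10⁻⁴ s⁻¹
Pressure gradient: |∂P/∂n| = 300 Pa / 455000 m = 6.59×10⁻⁴ Pa/m
Geostrophic speed: V_g = |∂P/∂n|/(fρ) = 6.59×10⁻⁴/(1.03×10⁻⁴ × 1.13) = 5.66 m/s
Around a high, pressure-gradient force acts outward with centrifugal, so Coriolis balances both:
fV = (1/ρ)|∂P/∂n| + V²/R  →  V² − fR·V + fR·V_g = 0
With fR = 1.03×10⁻⁴ × 438×10³ m = 45.2 m/s:
V = [fR − √((fR)² − 4 fR V_g)]/2 = [45.2 − √(45.2² − 4×45.2×5.66)]/2 = 6.63 m/s
Supergeostrophic (V > V_g = 5.66 m/s), as expected around a high.
Converting: 6.63 m/s × 3.6 = 24 km/h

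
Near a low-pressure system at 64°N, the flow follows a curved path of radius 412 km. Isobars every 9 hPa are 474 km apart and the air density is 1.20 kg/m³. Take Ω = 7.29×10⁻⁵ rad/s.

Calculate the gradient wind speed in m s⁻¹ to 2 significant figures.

10 m s⁻¹

Coriolis parameter at 64°N:
f = 2Ω sin φ = 2 × 7.29×10⁻⁵ × sin 64° = 1.31×10⁻⁴ s⁻¹
Pressure gradient: |∂P/∂n| = 900 Pa / 474000 m = 1.90×10⁻³ Pa/m
Geostrophic speed: V_g = |∂P/∂n|/(fρ) = 1.90×10⁻³/(1.31×10⁻⁴ × 1.20) = 12.1 m/s
Around a low, centrifugal force acts outward with Coriolis, so pressure-gradient force balances both:
(1/ρ)|∂P/∂n| = fV + V²/R  →  V² + fR·V − fR·V_g = 0
With fR = 1.31×10⁻⁴ × 412×10³ m = 54.0 m/s:
V = [−fR + √((fR)² + 4 fR V_g)]/2 = [−54.0 + √(54.0² + 4×54.0×12.1)]/2 = 10.2 m/s
Subgeostrophic (V < V_g = 12.1 m/s), as expected around a low.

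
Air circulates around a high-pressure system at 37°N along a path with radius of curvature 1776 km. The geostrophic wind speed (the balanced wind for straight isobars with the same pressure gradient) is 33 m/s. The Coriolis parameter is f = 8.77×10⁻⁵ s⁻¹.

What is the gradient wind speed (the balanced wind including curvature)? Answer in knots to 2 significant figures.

92 knots

Around a high, pressure-gradient force acts outward with centrifugal, so Coriolis balances both:
fV = (1/ρ)|∂P/∂n| + V²/R  →  V² − fR·V + fR·V_g = 0
With fR = 8.77×10⁻⁵ × 1776×10³ m = 156 m/s:
V = [fR − √((fR)² − 4 fR V_g)]/2 = [156 − √(156² − 4×156×33)]/2 = 47.5 m/s
Supergeostrophic (V > V_g = 33 m/s), as expected around a high.
Converting: 47.5 m/s × 1.944 = 92 knots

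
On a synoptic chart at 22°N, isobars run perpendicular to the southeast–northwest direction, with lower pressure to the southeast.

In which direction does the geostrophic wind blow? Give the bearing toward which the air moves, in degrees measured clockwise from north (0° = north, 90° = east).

225°

The pressure-gradient force points toward the southeast (bearing 135°).
Geostrophic balance: in the Northern Hemisphere the Coriolis force deflects motion to the right, so the geostrophic wind blows 90° to the right of the pressure-gradient force (low pressure on the left).
Rotating 135° by 90° clockwise gives 225° — the wind blows toward the southwest.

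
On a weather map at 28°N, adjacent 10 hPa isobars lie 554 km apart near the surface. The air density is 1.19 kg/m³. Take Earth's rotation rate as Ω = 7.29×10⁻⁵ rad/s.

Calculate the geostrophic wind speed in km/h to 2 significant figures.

Coriolis parameter at 28°N:
f = 2Ω sin φ = 2 × 7.29×10⁻⁵ × sin 28° = 6.84×10⁻⁵ s⁻¹
Pressure gradient: |∂P/∂n| = 1000 Pa / 554000 m = 1.81×10⁻³ Pa/m
Geostrophic balance (pressure-gradient force = Coriolis force):
V_g = (1/(fρ)) |∂P/∂n| = 1.81×10⁻³ / (6.84×10⁻⁵ × 1.19) = 22.2 m/s
Converting: 22.2 m/s × 3.6 = 80 km/h

80 km/h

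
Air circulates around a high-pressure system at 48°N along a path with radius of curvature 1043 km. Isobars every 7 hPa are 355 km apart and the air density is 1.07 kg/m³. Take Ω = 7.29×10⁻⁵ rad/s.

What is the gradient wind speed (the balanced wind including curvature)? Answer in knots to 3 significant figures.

Coriolis parameter at 48°N:
f = 2Ω sin φ = 2 × 7.29×10⁻⁵ × sin 48° = 1.08×10⁻⁴ s⁻¹
Pressure gradient: |∂P/∂n| = 700 Pa / 355000 m = 1.97×10⁻³ Pa/m
Geostrophic speed: V_g = |∂P/∂n|/(fρ) = 1.97×10⁻³/(1.08×10⁻⁴ × 1.07) = 17.0 m/s
Around a high, pressure-gradient force acts outward with centrifugal, so Coriolis balances both:
fV = (1/ρ)|∂P/∂n| + V²/R  →  V² − fR·V + fR·V_g = 0
With fR = 1.08×10⁻⁴ × 1043×10³ m = 113 m/s:
V = [fR − √((fR)² − 4 fR V_g)]/2 = [113 − √(113² − 4×113×17)]/2 = 20.9 m/s
Supergeostrophic (V > V_g = 17 m/s), as expected around a high.
Converting: 20.9 m/s × 1.944 = 40.5 knots

40.5 knots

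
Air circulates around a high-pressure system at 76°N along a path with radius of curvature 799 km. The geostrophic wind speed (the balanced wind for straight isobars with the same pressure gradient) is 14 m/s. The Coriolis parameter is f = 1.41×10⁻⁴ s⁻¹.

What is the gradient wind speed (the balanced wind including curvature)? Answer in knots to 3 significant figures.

31.8 knots

Around a high, pressure-gradient force acts outward with centrifugal, so Coriolis balances both:
fV = (1/ρ)|∂P/∂n| + V²/R  →  V² − fR·V + fR·V_g = 0
With fR = 1.41×10⁻⁴ × 799×10³ m = 113 m/s:
V = [fR − √((fR)² − 4 fR V_g)]/2 = [113 − √(113² − 4×113×14)]/2 = 16.4 m/s
Supergeostrophic (V > V_g = 14 m/s), as expected around a high.
Converting: 16.4 m/s × 1.944 = 31.8 knots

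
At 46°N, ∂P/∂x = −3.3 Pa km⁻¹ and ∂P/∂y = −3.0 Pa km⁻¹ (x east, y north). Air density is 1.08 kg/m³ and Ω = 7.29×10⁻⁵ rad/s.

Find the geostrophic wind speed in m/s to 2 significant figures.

39 m/s

Coriolis parameter at 46°N:
f = 2Ω sin φ = 2 × 7.29×10⁻⁵ × sin 46° = 1.05×10⁻⁴ s⁻¹
Component geostrophic relations (x east, y north):
u_g = −(1/(fρ)) ∂P/∂y,  v_g = (1/(fρ)) ∂P/∂x
u_g = −(−3.0×10⁻³)/(1.05×10⁻⁴ × 1.08) = 26.5 m/s;  v_g = (−3.3×10⁻³)/(1.05×10⁻⁴ × 1.08) = −29.1 m/s
|V_g| = √(u_g² + v_g²) = 39.4 m/s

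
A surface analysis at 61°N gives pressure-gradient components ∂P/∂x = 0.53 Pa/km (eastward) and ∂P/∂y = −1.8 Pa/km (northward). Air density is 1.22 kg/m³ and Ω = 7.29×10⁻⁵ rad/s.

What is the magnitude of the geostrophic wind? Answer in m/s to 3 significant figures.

12.1 m/s

Coriolis parameter at 61°N:
f = 2Ω sin φ = 2 × 7.29×10⁻⁵ × sin 61° = 1.28×10⁻⁴ s⁻¹
Component geostrophic relations (x east, y north):
u_g = −(1/(fρ)) ∂P/∂y,  v_g = (1/(fρ)) ∂P/∂x
u_g = −(−1.8×10⁻³)/(1.28×10⁻⁴ × 1.22) = 11.6 m/s;  v_g = (0.53×10⁻³)/(1.28×10⁻⁴ × 1.22) = 3.41 m/s
|V_g| = √(u_g² + v_g²) = 12.1 m/s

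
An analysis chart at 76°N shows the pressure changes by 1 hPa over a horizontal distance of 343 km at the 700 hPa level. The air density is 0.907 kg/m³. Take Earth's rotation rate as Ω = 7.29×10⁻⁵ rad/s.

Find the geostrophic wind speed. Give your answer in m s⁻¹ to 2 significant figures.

Coriolis parameter at 76°N:
f = 2Ω sin φ = 2 × 7.29×10⁻⁵ × sin 76° = 1.41×10⁻⁴ s⁻¹
Pressure gradient: |∂P/∂n| = 100 Pa / 343000 m = 2.92×10⁻⁴ Pa/m
Geostrophic balance (pressure-gradient force = Coriolis force):
V_g = (1/(fρ)) |∂P/∂n| = 2.92×10⁻⁴ / (1.41×10⁻⁴ × 0.907) = 2.27 m/s

2.3 m s⁻¹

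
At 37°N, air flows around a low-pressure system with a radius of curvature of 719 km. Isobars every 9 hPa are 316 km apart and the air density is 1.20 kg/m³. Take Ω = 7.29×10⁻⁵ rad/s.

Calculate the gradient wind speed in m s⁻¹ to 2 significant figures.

Coriolis parameter at 37°N:
f = 2Ω sin φ = 2 × 7.29×10⁻⁵ × sin 37° = 8.77×10⁻⁵ s⁻¹
Pressure gradient: |∂P/∂n| = 900 Pa / 316000 m = 2.85×10⁻³ Pa/m
Geostrophic speed: V_g = |∂P/∂n|/(fρ) = 2.85×10⁻³/(8.77×10⁻⁵ × 1.20) = 27.0 m/s
Around a low, centrifugal force acts outward with Coriolis, so pressure-gradient force balances both:
(1/ρ)|∂P/∂n| = fV + V²/R  →  V² + fR·V − fR·V_g = 0
With fR = 8.77×10⁻⁵ × 719×10³ m = 63.1 m/s:
V = [−fR + √((fR)² + 4 fR V_g)]/2 = [−63.1 + √(63.1² + 4×63.1×27)]/2 = 20.4 m/s
Subgeostrophic (V < V_g = 27 m/s), as expected around a low.

20 m s⁻¹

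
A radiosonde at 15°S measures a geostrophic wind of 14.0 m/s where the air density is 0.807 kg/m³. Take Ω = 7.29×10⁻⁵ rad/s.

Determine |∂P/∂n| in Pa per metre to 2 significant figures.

4.3×10⁻⁴ Pa/m

Coriolis parameter at 15°S:
f = 2Ω sin φ = 2 × 7.29×10⁻⁵ × sin 15° = 3.77×10⁻⁵ s⁻¹
Geostrophic balance rearranged: |∂P/∂n| = f ρ V_g
|∂P/∂n| = 3.77×10⁻⁵ × 0.807 × 14.0 = 4.26×10⁻⁴ Pa/m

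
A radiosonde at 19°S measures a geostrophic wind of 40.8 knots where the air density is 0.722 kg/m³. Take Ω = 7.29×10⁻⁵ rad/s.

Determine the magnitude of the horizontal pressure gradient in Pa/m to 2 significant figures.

Coriolis parameter at 19°S:
f = 2Ω sin φ = 2 × 7.29×10⁻⁵ × sin 19° = 4.75×10⁻⁵ s⁻¹
Wind speed in SI: 40.8 knots = 21.0 m/s
Geostrophic balance rearranged: |∂P/∂n| = f ρ V_g
|∂P/∂n| = 4.75×10⁻⁵ × 0.722 × 21.0 = 7.19×10⁻⁴ Pa/m

7.2×10⁻⁴ Pa/m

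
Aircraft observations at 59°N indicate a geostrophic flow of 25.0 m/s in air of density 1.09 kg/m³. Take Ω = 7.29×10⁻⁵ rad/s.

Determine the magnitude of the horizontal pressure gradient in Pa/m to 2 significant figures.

Coriolis parameter at 59°N:
f = 2Ω sin φ = 2 × 7.29×10⁻⁵ × sin 59° = 1.25×10⁻⁴ s⁻¹
Geostrophic balance rearranged: |∂P/∂n| = f ρ V_g
|∂P/∂n| = 1.25×10⁻⁴ × 1.09 × 25.0 = 3.41×10⁻³ Pa/m

3.4×10⁻³ Pa/m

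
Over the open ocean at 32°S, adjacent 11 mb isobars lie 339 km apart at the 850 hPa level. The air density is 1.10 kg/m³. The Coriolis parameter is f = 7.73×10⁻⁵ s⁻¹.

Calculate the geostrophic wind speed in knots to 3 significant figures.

74.2 knots

Pressure gradient: |∂P/∂n| = 1100 Pa / 339000 m = 3.24×10⁻³ Pa/m
Geostrophic balance (pressure-gradient force = Coriolis force):
V_g = (1/(fρ)) |∂P/∂n| = 3.24×10⁻³ / (7.73×10⁻⁵ × 1.10) = 38.2 m/s
Converting: 38.2 m/s × 1.944 = 74.2 knots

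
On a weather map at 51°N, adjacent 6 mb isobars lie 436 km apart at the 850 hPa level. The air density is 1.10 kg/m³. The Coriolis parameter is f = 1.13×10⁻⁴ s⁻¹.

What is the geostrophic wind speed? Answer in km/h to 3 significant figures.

39.9 km/h

Pressure gradient: |∂P/∂n| = 600 Pa / 436000 m = 1.38×10⁻³ Pa/m
Geostrophic balance (pressure-gradient force = Coriolis force):
V_g = (1/(fρ)) |∂P/∂n| = 1.38×10⁻³ / (1.13×10⁻⁴ × 1.10) = 11.1 m/s
Converting: 11.1 m/s × 3.6 = 39.9 km/h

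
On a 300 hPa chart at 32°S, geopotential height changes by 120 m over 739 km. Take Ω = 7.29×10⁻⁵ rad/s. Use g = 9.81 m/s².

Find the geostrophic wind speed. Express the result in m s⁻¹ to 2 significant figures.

21 m s⁻¹

Coriolis parameter at 32°S:
f = 2Ω sin φ = 2 × 7.29×10⁻⁵ × sin 32° = 7.73×10⁻⁵ s⁻¹
Height gradient: |∂Z/∂n| = 120 m / 739000 m = 1.62×10⁻⁴
On a pressure surface, geostrophic balance gives V_g = (g/f)|∂Z/∂n|:
V_g = 9.81 × 1.62×10⁻⁴ / 7.73×10⁻⁵ = 20.6 m/s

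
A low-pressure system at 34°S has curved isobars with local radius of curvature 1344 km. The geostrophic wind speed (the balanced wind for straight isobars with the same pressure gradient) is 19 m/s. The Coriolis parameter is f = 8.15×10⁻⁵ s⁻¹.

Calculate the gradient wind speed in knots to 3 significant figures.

32.1 knots

Around a low, centrifugal force acts outward with Coriolis, so pressure-gradient force balances both:
(1/ρ)|∂P/∂n| = fV + V²/R  →  V² + fR·V − fR·V_g = 0
With fR = 8.15×10⁻⁵ × 1344×10³ m = 110 m/s:
V = [−fR + √((fR)² + 4 fR V_g)]/2 = [−110 + √(110² + 4×110×19)]/2 = 16.5 m/s
Subgeostrophic (V < V_g = 19 m/s), as expected around a low.
Converting: 16.5 m/s × 1.944 = 32.1 knots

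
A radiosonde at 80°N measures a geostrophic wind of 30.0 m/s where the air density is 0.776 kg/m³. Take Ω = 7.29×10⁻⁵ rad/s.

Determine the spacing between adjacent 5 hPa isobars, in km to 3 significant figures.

Coriolis parameter at 80°N:
f = 2Ω sin φ = 2 × 7.29×10⁻⁵ × sin 80° = 1.44×10⁻⁴ s⁻¹
Geostrophic balance rearranged: |∂P/∂n| = f ρ V_g
|∂P/∂n| = 1.44×10⁻⁴ × 0.776 × 30.0 = 3.34×10⁻³ Pa/m
Isobar spacing: Δn = ΔP/|∂P/∂n| = 500 Pa / 3.34×10⁻³ Pa/m = 149582 m ≈ 150 km

150 km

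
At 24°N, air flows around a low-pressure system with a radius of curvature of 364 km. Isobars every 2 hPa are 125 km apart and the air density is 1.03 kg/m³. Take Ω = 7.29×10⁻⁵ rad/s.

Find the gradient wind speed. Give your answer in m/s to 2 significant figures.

15 m/s

Coriolis parameter at 24°N:
f = 2Ω sin φ = 2 × 7.29×10⁻⁵ × sin 24° = 5.93×10⁻⁵ s⁻¹
Pressure gradient: |∂P/∂n| = 200 Pa / 125000 m = 1.60×10⁻³ Pa/m
Geostrophic speed: V_g = |∂P/∂n|/(fρ) = 1.60×10⁻³/(5.93×10⁻⁵ × 1.03) = 26.2 m/s
Around a low, centrifugal force acts outward with Coriolis, so pressure-gradient force balances both:
(1/ρ)|∂P/∂n| = fV + V²/R  →  V² + fR·V − fR·V_g = 0
With fR = 5.93×10⁻⁵ × 364×10³ m = 21.6 m/s:
V = [−fR + √((fR)² + 4 fR V_g)]/2 = [−21.6 + √(21.6² + 4×21.6×26.2)]/2 = 15.3 m/s
Subgeostrophic (V < V_g = 26.2 m/s), as expected around a low.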